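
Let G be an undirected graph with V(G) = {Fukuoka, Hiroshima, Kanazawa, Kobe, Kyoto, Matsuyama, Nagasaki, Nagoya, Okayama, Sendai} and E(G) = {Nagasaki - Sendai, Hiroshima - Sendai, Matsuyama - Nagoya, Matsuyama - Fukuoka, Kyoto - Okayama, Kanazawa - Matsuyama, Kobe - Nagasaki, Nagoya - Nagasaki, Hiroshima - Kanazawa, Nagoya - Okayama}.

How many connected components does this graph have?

1

From Fukuoka: component {Fukuoka, Hiroshima, Kanazawa, Kobe, Kyoto, Matsuyama, Nagasaki, Nagoya, Okayama, Sendai}.
That's 1 component.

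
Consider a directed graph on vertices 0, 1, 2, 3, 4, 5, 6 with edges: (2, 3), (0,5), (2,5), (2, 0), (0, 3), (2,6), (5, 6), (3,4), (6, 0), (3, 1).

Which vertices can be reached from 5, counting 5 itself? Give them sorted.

0, 1, 3, 4, 5, 6

Start at 5.
Its neighbours: 6.
Then their neighbours: 0.
Then next layer: 3.
Then next layer: 1, 4.
Nothing further is reachable.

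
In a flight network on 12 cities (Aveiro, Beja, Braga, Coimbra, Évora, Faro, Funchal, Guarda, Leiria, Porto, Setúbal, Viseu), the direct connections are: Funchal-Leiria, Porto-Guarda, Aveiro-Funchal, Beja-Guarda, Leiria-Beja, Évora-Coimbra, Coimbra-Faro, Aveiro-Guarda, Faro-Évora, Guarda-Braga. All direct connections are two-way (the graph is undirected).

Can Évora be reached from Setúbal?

Setúbal has no edges, so nothing is reachable from it.

No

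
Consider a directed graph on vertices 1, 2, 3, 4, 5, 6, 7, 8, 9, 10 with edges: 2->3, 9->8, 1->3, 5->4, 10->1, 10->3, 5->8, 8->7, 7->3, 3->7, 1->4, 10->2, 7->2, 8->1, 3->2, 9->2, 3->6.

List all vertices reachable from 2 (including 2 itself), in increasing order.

Start at 2.
Its neighbours: 3.
Then their neighbours: 6, 7.
Nothing further is reachable.

2, 3, 6, 7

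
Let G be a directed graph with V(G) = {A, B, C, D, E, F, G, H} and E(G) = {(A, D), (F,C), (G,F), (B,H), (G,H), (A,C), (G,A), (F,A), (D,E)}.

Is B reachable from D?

No

Explore from D.
Distance 1: reach E.
The search from D is exhausted; no directed path reaches B.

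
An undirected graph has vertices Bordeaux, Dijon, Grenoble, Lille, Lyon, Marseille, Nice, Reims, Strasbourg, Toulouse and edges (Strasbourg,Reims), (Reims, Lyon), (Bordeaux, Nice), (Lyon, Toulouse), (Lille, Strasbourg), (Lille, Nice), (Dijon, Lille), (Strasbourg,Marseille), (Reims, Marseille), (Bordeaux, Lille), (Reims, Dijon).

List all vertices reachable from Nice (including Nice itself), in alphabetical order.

Start at Nice.
Its neighbours: Bordeaux, Lille.
Then their neighbours: Dijon, Strasbourg.
Then next layer: Marseille, Reims.
Then next layer: Lyon.
Then next layer: Toulouse.
Nothing further is reachable.

Bordeaux, Dijon, Lille, Lyon, Marseille, Nice, Reims, Strasbourg, Toulouse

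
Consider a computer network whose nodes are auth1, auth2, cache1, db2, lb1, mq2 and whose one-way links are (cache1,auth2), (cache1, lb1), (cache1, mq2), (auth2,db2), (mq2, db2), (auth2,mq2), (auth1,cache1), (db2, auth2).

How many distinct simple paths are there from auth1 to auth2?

2

auth1→cache1→auth2
auth1→cache1→mq2→db2→auth2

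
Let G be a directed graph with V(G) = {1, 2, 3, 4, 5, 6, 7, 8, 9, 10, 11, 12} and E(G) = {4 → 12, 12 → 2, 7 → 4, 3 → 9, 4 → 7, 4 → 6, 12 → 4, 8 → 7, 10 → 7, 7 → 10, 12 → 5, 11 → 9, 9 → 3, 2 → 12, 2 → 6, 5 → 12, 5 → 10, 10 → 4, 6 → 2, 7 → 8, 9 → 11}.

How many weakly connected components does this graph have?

From 1: component {1}.
From 2: component {2, 4, 5, 6, 7, 8, 10, 12}.
From 3: component {3, 9, 11}.
That's 3 components.

3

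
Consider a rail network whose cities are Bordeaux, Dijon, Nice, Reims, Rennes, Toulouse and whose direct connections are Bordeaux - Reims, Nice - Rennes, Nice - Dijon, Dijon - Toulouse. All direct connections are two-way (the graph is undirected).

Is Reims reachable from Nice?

Explore from Nice.
Distance 1: reach Dijon, Rennes.
Distance 2: reach Toulouse.
The search is exhausted without reaching Reims; it lies in a different component.

No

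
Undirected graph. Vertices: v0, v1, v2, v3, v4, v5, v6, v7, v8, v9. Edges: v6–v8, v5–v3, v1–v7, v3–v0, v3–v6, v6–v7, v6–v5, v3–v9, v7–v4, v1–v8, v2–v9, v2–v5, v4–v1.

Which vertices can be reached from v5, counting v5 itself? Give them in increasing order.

v0, v1, v2, v3, v4, v5, v6, v7, v8, v9

Start at v5.
Its neighbours: v2, v3, v6.
Then their neighbours: v0, v7, v8, v9.
Then next layer: v1, v4.
Every vertex is now reached.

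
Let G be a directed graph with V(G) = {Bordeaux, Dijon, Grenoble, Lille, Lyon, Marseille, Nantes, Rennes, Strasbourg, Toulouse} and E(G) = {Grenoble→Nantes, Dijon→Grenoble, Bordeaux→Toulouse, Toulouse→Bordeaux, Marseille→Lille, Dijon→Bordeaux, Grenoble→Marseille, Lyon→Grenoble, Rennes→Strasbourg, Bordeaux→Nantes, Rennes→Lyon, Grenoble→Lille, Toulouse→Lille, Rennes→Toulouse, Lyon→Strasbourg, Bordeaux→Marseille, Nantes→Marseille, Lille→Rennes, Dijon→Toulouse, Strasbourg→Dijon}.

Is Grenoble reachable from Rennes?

Explore from Rennes.
Distance 1: reach Lyon, Strasbourg, Toulouse.
Distance 2: reach Bordeaux, Dijon, Grenoble, Lille.
Found Grenoble.

Yes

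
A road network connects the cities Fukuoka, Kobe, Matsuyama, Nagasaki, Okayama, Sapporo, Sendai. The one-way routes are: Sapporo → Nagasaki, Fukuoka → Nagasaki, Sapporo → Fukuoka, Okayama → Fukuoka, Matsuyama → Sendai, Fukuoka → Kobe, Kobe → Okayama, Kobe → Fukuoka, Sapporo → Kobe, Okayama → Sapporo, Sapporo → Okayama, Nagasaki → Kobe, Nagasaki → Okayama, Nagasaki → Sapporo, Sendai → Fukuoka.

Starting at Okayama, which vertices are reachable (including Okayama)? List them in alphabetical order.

Fukuoka, Kobe, Nagasaki, Okayama, Sapporo

Start at Okayama.
Its neighbours: Fukuoka, Sapporo.
Then their neighbours: Kobe, Nagasaki.
Nothing further is reachable.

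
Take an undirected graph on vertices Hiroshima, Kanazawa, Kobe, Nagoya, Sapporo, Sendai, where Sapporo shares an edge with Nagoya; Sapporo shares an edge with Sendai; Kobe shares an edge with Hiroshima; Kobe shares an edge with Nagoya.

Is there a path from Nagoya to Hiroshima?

Explore from Nagoya.
Distance 1: reach Kobe, Sapporo.
Distance 2: reach Hiroshima, Sendai.
Found Hiroshima.

Yes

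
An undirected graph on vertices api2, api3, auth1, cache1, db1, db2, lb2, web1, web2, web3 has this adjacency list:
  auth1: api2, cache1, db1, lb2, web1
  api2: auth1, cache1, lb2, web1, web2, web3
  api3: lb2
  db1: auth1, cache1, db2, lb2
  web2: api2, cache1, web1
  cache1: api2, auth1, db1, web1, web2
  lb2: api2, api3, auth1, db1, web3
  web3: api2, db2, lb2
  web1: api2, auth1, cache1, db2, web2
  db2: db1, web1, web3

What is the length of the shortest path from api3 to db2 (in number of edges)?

3

Distance 0: api3.
Distance 1: lb2.
Distance 2: api2, auth1, db1, web3.
Distance 3: cache1, db2, web1, web2 — contains db2.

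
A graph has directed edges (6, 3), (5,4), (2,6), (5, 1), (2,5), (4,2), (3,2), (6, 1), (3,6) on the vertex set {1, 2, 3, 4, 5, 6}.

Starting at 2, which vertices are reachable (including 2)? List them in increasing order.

1, 2, 3, 4, 5, 6

Start at 2.
Its neighbours: 5, 6.
Then their neighbours: 1, 3, 4.
Every vertex is now reached.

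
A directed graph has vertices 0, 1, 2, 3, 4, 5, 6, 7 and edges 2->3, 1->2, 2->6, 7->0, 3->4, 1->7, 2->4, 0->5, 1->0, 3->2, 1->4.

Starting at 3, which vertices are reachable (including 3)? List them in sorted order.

2, 3, 4, 6

Start at 3.
Its neighbours: 2, 4.
Then their neighbours: 6.
Nothing further is reachable.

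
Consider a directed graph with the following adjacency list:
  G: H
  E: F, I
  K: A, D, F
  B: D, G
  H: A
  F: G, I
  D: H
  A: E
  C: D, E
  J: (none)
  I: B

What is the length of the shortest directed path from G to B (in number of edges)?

5

Distance 0: G.
Distance 1: H.
Distance 2: A.
Distance 3: E.
Distance 4: F, I.
Distance 5: B — contains B.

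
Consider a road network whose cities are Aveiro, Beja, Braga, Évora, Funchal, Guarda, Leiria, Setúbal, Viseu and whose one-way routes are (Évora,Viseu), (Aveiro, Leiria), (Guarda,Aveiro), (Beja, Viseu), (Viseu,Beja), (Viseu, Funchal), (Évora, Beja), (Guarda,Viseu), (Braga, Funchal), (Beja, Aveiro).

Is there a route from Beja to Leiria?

Explore from Beja.
Distance 1: reach Aveiro, Viseu.
Distance 2: reach Funchal, Leiria.
Found Leiria.

Yes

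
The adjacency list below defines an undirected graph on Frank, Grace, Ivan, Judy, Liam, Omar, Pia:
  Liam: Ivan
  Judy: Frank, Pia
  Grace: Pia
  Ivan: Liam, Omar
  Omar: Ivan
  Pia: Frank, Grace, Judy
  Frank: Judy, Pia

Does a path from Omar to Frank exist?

No

Explore from Omar.
Distance 1: reach Ivan.
Distance 2: reach Liam.
The search is exhausted without reaching Frank; it lies in a different component.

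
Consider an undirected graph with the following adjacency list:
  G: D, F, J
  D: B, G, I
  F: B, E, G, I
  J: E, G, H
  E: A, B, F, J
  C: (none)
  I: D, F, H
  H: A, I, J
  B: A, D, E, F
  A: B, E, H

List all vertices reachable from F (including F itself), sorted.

Start at F.
Its neighbours: B, E, G, I.
Then their neighbours: A, D, H, J.
Nothing further is reachable.

A, B, D, E, F, G, H, I, J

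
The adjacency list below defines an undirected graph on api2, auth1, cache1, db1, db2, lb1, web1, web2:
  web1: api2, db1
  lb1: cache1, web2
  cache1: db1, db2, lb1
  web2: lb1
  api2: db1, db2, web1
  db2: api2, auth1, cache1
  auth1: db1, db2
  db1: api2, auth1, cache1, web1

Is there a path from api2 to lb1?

Explore from api2.
Distance 1: reach db1, db2, web1.
Distance 2: reach auth1, cache1.
Distance 3: reach lb1.
Found lb1.

Yes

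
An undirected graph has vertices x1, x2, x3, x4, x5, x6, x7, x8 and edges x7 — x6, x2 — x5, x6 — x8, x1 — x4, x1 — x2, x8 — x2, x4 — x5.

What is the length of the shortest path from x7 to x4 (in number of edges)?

5

Distance 0: x7.
Distance 1: x6.
Distance 2: x8.
Distance 3: x2.
Distance 4: x1, x5.
Distance 5: x4 — contains x4.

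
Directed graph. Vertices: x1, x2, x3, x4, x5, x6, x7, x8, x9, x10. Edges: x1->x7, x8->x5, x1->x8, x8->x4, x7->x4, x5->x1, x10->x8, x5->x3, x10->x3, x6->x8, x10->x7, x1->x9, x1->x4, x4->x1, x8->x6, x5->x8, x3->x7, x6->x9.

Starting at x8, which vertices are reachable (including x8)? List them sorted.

Start at x8.
Its neighbours: x4, x5, x6.
Then their neighbours: x1, x3, x9.
Then next layer: x7.
Nothing further is reachable.

x1, x3, x4, x5, x6, x7, x8, x9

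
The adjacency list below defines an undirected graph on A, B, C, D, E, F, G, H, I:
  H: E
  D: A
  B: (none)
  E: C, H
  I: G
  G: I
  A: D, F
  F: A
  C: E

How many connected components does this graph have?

From A: component {A, D, F}.
From B: component {B}.
From C: component {C, E, H}.
From G: component {G, I}.
That's 4 components.

4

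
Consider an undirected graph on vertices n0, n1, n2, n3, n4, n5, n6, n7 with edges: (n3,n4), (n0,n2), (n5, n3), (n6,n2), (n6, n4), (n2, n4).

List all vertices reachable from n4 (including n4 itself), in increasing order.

Start at n4.
Its neighbours: n2, n3, n6.
Then their neighbours: n0, n5.
Nothing further is reachable.

n0, n2, n3, n4, n5, n6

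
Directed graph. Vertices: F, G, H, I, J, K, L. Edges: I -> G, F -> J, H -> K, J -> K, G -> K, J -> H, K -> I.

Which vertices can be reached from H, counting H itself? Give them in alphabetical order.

G, H, I, K

Start at H.
Its neighbours: K.
Then their neighbours: I.
Then next layer: G.
Nothing further is reachable.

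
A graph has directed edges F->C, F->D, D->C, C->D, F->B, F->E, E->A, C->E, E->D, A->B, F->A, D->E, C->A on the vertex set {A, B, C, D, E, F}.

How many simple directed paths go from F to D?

F→C→D
F→C→E→D
F→D
F→E→D

4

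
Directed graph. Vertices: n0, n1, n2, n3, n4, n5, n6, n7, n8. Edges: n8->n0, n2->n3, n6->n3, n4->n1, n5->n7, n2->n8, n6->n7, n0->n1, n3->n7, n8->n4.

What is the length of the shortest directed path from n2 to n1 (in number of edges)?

Distance 0: n2.
Distance 1: n3, n8.
Distance 2: n0, n4, n7.
Distance 3: n1 — contains n1.

3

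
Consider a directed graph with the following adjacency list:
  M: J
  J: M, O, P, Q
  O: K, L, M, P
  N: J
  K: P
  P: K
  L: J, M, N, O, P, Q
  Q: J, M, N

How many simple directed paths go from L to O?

7

L→J→O
L→M→J→O
L→N→J→O
L→O
L→Q→J→O
L→Q→M→J→O
L→Q→N→J→O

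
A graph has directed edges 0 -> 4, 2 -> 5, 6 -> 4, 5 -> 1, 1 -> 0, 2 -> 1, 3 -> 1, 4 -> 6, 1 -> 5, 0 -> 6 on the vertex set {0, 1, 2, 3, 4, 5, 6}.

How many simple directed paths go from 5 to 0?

1

5→1→0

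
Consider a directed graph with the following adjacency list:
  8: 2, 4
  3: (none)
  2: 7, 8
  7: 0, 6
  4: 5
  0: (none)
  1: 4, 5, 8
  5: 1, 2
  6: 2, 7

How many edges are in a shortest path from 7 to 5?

5

Distance 0: 7.
Distance 1: 0, 6.
Distance 2: 2.
Distance 3: 8.
Distance 4: 4.
Distance 5: 5 — contains 5.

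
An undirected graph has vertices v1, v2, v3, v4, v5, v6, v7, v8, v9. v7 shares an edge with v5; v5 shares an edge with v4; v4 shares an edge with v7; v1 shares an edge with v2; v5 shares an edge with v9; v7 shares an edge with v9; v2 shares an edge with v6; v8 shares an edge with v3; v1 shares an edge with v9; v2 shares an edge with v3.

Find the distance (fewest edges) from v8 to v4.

6

Distance 0: v8.
Distance 1: v3.
Distance 2: v2.
Distance 3: v1, v6.
Distance 4: v9.
Distance 5: v5, v7.
Distance 6: v4 — contains v4.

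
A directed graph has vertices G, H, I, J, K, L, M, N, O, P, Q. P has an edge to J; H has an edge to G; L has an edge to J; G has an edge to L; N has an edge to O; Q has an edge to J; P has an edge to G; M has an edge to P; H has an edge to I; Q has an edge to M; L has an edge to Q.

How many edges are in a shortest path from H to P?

Distance 0: H.
Distance 1: G, I.
Distance 2: L.
Distance 3: J, Q.
Distance 4: M.
Distance 5: P — contains P.

5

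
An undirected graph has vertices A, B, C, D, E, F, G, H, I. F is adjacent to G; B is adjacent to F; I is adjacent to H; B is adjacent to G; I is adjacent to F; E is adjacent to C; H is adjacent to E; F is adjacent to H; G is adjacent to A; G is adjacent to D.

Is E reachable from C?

Yes

Explore from C.
Distance 1: reach E.
Found E.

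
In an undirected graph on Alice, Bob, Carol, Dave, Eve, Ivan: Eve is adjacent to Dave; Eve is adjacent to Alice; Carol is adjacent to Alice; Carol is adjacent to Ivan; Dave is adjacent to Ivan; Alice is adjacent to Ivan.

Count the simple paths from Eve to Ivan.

3

Eve–Alice–Carol–Ivan
Eve–Alice–Ivan
Eve–Dave–Ivan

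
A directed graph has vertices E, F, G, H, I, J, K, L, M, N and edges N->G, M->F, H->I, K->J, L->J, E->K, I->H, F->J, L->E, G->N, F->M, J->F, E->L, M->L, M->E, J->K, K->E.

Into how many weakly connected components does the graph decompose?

3

From E: component {E, F, J, K, L, M}.
From G: component {G, N}.
From H: component {H, I}.
That's 3 components.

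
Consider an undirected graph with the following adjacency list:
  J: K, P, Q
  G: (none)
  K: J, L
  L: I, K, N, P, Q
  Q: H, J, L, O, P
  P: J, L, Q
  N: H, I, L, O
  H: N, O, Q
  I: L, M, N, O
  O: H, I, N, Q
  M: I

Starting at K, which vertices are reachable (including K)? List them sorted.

Start at K.
Its neighbours: J, L.
Then their neighbours: I, N, P, Q.
Then next layer: H, M, O.
Nothing further is reachable.

H, I, J, K, L, M, N, O, P, Q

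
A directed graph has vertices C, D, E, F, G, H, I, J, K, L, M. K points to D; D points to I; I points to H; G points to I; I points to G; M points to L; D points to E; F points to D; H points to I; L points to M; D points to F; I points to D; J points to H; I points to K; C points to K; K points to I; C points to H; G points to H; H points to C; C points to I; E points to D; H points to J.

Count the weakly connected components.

2

From C: component {C, D, E, F, G, H, I, J, K}.
From L: component {L, M}.
That's 2 components.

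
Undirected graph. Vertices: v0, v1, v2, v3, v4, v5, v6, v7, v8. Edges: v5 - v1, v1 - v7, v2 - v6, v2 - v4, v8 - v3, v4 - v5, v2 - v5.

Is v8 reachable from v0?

v0 has no edges, so nothing is reachable from it.

No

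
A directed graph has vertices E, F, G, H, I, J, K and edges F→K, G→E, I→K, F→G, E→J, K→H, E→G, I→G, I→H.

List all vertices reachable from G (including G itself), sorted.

E, G, J

Start at G.
Its neighbours: E.
Then their neighbours: J.
Nothing further is reachable.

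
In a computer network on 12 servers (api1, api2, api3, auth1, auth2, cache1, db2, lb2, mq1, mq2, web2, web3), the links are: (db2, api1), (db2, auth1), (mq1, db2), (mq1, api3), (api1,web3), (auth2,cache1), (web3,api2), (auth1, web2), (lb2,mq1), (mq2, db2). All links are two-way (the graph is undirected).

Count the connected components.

From api1: component {api1, api2, api3, auth1, db2, lb2, mq1, mq2, web2, web3}.
From auth2: component {auth2, cache1}.
That's 2 components.

2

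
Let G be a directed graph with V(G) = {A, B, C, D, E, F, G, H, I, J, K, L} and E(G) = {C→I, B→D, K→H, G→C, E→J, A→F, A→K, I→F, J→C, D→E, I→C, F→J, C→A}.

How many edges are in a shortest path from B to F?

Distance 0: B.
Distance 1: D.
Distance 2: E.
Distance 3: J.
Distance 4: C.
Distance 5: A, I.
Distance 6: F, K — contains F.

6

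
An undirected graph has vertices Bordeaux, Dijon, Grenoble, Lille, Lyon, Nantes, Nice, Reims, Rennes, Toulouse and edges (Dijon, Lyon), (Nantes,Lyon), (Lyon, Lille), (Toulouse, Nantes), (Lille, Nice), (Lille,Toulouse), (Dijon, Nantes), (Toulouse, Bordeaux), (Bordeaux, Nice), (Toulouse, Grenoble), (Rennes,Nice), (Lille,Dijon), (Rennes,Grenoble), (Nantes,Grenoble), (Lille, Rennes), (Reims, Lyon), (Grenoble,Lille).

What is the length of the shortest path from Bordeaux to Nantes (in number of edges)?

Distance 0: Bordeaux.
Distance 1: Nice, Toulouse.
Distance 2: Grenoble, Lille, Nantes, Rennes — contains Nantes.

2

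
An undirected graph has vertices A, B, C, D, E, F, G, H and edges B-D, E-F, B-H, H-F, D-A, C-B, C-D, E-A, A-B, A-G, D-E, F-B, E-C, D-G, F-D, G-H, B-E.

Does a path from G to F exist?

Explore from G.
Distance 1: reach A, D, H.
Distance 2: reach B, C, E, F.
Found F.

Yes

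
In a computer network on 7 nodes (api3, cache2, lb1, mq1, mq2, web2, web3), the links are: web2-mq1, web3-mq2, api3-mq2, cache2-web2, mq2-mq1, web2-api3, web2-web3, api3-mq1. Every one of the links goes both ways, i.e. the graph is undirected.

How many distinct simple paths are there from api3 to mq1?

5

api3–mq1
api3–mq2–mq1
api3–mq2–web3–web2–mq1
api3–web2–mq1
api3–web2–web3–mq2–mq1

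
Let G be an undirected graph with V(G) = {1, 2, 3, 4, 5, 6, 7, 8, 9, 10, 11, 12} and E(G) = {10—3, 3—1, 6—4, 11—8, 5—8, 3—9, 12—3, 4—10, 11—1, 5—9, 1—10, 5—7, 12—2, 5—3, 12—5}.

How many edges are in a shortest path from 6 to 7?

5

Distance 0: 6.
Distance 1: 4.
Distance 2: 10.
Distance 3: 1, 3.
Distance 4: 5, 9, 11, 12.
Distance 5: 2, 7, 8 — contains 7.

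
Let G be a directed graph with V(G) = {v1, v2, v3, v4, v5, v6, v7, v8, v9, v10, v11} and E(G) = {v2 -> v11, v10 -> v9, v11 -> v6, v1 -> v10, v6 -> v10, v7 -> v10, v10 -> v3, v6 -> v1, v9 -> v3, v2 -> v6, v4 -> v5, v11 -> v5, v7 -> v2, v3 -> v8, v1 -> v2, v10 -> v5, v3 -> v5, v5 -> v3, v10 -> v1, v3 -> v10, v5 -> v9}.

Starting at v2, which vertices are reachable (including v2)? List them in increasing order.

Start at v2.
Its neighbours: v6, v11.
Then their neighbours: v1, v5, v10.
Then next layer: v3, v9.
Then next layer: v8.
Nothing further is reachable.

v1, v2, v3, v5, v6, v8, v9, v10, v11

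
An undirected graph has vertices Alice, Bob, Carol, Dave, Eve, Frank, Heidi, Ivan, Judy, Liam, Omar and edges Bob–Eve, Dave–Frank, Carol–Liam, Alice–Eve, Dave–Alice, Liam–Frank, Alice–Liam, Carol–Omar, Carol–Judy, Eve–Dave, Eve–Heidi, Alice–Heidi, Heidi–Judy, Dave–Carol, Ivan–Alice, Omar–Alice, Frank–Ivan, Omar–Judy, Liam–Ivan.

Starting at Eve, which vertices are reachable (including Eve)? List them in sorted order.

Alice, Bob, Carol, Dave, Eve, Frank, Heidi, Ivan, Judy, Liam, Omar

Start at Eve.
Its neighbours: Alice, Bob, Dave, Heidi.
Then their neighbours: Carol, Frank, Ivan, Judy, Liam, Omar.
Every vertex is now reached.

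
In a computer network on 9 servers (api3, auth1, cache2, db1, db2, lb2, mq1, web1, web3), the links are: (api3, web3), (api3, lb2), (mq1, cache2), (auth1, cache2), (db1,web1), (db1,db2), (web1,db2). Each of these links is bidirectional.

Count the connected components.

From api3: component {api3, lb2, web3}.
From auth1: component {auth1, cache2, mq1}.
From db1: component {db1, db2, web1}.
That's 3 components.

3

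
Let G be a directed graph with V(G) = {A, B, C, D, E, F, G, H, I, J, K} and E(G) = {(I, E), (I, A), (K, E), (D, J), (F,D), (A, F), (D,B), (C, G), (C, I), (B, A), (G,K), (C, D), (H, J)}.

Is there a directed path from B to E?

No

Explore from B.
Distance 1: reach A.
Distance 2: reach F.
Distance 3: reach D.
Distance 4: reach J.
The search from B is exhausted; no directed path reaches E.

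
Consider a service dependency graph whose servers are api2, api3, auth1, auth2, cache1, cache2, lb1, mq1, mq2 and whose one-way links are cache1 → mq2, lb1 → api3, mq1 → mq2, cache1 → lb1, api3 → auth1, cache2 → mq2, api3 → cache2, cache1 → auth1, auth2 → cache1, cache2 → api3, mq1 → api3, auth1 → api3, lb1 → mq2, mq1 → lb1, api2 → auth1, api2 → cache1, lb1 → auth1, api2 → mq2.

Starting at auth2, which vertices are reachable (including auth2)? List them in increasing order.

api3, auth1, auth2, cache1, cache2, lb1, mq2

Start at auth2.
Its neighbours: cache1.
Then their neighbours: auth1, lb1, mq2.
Then next layer: api3.
Then next layer: cache2.
Nothing further is reachable.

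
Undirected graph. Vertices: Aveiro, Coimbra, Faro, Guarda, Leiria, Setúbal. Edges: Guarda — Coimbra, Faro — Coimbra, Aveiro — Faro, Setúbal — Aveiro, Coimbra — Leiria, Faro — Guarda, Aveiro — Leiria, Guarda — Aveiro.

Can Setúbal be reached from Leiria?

Explore from Leiria.
Distance 1: reach Aveiro, Coimbra.
Distance 2: reach Faro, Guarda, Setúbal.
Found Setúbal.

Yes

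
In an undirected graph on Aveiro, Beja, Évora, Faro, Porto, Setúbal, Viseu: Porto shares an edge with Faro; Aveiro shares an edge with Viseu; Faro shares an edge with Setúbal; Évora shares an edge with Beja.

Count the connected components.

3

From Aveiro: component {Aveiro, Viseu}.
From Beja: component {Beja, Évora}.
From Faro: component {Faro, Porto, Setúbal}.
That's 3 components.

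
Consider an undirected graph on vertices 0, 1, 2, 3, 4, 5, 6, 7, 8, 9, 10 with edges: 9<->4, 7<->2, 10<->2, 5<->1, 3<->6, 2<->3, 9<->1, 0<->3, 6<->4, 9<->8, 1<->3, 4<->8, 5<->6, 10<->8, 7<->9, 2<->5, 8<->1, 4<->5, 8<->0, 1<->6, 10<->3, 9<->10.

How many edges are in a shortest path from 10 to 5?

2

Distance 0: 10.
Distance 1: 2, 3, 8, 9.
Distance 2: 0, 1, 4, 5, 6, 7 — contains 5.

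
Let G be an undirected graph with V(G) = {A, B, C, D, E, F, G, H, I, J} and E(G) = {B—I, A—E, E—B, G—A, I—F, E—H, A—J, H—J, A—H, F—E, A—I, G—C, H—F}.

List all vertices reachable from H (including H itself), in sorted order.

Start at H.
Its neighbours: A, E, F, J.
Then their neighbours: B, G, I.
Then next layer: C.
Nothing further is reachable.

A, B, C, E, F, G, H, I, J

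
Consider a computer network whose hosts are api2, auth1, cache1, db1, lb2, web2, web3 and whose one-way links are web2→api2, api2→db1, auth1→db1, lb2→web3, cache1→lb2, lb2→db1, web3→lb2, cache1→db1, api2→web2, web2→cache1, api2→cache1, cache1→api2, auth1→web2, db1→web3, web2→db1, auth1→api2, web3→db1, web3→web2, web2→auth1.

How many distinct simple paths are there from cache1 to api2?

cache1→api2
cache1→db1→web3→web2→api2
cache1→db1→web3→web2→auth1→api2
cache1→lb2→db1→web3→web2→api2
cache1→lb2→db1→web3→web2→auth1→api2
cache1→lb2→web3→web2→api2
cache1→lb2→web3→web2→auth1→api2

7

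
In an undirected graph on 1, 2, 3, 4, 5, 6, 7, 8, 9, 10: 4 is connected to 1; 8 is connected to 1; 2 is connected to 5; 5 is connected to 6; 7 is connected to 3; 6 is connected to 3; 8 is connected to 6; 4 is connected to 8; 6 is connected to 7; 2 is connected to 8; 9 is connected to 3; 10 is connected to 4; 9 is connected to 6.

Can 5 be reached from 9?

Yes

Explore from 9.
Distance 1: reach 3, 6.
Distance 2: reach 5, 7, 8.
Found 5.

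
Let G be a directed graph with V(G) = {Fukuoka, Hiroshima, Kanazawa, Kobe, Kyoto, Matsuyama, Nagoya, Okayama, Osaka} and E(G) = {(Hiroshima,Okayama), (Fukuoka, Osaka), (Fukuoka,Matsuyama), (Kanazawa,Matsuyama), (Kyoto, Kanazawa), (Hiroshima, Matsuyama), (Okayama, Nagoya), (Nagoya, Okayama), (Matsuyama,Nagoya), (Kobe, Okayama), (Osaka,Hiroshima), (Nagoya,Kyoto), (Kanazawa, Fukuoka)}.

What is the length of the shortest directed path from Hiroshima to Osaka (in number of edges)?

6

Distance 0: Hiroshima.
Distance 1: Matsuyama, Okayama.
Distance 2: Nagoya.
Distance 3: Kyoto.
Distance 4: Kanazawa.
Distance 5: Fukuoka.
Distance 6: Osaka — contains Osaka.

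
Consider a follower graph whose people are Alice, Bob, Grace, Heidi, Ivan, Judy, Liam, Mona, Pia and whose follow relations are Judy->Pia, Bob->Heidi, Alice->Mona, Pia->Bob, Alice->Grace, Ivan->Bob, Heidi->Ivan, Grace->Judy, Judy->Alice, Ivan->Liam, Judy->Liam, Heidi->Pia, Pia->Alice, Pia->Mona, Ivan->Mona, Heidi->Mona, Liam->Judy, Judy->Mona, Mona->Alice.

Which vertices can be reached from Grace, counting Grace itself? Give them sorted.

Alice, Bob, Grace, Heidi, Ivan, Judy, Liam, Mona, Pia

Start at Grace.
Its neighbours: Judy.
Then their neighbours: Alice, Liam, Mona, Pia.
Then next layer: Bob.
Then next layer: Heidi.
Then next layer: Ivan.
Every vertex is now reached.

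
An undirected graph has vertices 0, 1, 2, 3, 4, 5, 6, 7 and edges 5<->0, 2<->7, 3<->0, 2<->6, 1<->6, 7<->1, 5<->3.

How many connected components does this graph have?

From 0: component {0, 3, 5}.
From 1: component {1, 2, 6, 7}.
From 4: component {4}.
That's 3 components.

3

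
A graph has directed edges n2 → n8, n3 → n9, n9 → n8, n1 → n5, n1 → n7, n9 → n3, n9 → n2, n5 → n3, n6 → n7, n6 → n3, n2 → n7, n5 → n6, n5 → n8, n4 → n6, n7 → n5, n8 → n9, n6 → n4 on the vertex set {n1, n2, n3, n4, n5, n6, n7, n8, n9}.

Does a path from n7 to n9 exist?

Explore from n7.
Distance 1: reach n5.
Distance 2: reach n3, n6, n8.
Distance 3: reach n4, n9.
Found n9.

Yes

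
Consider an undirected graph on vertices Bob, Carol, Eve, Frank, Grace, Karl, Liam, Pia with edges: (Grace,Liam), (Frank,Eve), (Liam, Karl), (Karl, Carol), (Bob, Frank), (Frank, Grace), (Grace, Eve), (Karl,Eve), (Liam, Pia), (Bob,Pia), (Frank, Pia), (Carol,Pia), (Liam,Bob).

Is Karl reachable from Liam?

Yes

Explore from Liam.
Distance 1: reach Bob, Grace, Karl, Pia.
Found Karl.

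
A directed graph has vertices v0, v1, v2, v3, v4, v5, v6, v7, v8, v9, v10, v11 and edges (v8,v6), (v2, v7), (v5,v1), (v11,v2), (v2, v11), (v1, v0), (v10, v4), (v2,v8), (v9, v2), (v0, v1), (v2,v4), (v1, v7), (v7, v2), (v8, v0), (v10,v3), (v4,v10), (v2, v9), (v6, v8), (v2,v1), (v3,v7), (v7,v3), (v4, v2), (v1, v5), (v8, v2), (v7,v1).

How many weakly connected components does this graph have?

From v0: component {v0, v1, v2, v3, v4, v5, v6, v7, v8, v9, v10, v11}.
That's 1 component.

1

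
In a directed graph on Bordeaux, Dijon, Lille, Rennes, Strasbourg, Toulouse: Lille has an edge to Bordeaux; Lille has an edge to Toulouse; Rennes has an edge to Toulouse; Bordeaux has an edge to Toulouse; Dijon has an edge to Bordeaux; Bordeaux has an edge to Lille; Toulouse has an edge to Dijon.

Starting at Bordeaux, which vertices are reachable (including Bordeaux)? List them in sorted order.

Bordeaux, Dijon, Lille, Toulouse

Start at Bordeaux.
Its neighbours: Lille, Toulouse.
Then their neighbours: Dijon.
Nothing further is reachable.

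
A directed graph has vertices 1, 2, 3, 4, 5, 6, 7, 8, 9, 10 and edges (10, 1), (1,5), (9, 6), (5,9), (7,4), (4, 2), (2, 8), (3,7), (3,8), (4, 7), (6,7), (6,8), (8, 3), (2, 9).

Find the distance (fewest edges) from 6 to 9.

Distance 0: 6.
Distance 1: 7, 8.
Distance 2: 3, 4.
Distance 3: 2.
Distance 4: 9 — contains 9.

4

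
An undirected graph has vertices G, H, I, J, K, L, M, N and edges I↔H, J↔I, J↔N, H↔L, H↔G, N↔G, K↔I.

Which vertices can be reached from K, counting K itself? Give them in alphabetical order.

G, H, I, J, K, L, N

Start at K.
Its neighbours: I.
Then their neighbours: H, J.
Then next layer: G, L, N.
Nothing further is reachable.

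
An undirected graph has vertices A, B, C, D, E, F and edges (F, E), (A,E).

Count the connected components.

4

From A: component {A, E, F}.
From B: component {B}.
From C: component {C}.
From D: component {D}.
That's 4 components.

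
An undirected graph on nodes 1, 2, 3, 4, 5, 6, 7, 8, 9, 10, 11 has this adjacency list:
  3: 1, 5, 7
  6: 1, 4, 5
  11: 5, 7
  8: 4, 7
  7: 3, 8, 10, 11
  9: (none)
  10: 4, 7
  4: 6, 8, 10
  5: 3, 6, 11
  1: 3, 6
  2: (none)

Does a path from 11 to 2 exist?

No

Explore from 11.
Distance 1: reach 5, 7.
Distance 2: reach 3, 6, 8, 10.
Distance 3: reach 1, 4.
The search is exhausted without reaching 2; it lies in a different component.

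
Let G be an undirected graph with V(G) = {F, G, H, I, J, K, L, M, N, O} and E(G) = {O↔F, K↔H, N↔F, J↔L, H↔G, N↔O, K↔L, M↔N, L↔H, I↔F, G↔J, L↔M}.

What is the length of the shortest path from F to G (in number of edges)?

5

Distance 0: F.
Distance 1: I, N, O.
Distance 2: M.
Distance 3: L.
Distance 4: H, J, K.
Distance 5: G — contains G.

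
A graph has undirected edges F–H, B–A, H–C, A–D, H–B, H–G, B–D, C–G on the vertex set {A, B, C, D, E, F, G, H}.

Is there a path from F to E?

No

Explore from F.
Distance 1: reach H.
Distance 2: reach B, C, G.
Distance 3: reach A, D.
The search is exhausted without reaching E; it lies in a different component.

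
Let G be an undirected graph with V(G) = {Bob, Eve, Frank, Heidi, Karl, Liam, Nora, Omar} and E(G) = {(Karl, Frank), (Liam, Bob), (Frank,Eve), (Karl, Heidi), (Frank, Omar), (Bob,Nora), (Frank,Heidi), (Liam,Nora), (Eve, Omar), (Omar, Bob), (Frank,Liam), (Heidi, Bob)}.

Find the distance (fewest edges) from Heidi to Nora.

2

Distance 0: Heidi.
Distance 1: Bob, Frank, Karl.
Distance 2: Eve, Liam, Nora, Omar — contains Nora.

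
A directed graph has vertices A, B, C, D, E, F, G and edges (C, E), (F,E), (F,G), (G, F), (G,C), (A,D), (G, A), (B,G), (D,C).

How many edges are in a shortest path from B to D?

Distance 0: B.
Distance 1: G.
Distance 2: A, C, F.
Distance 3: D, E — contains D.

3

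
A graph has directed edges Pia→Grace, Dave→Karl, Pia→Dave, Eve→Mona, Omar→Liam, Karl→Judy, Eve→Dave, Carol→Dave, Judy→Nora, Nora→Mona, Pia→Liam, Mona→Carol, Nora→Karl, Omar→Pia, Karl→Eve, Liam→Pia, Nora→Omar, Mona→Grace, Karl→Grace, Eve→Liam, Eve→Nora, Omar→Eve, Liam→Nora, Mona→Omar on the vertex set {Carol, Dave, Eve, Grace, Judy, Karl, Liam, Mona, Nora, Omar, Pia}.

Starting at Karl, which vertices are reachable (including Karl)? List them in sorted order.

Start at Karl.
Its neighbours: Eve, Grace, Judy.
Then their neighbours: Dave, Liam, Mona, Nora.
Then next layer: Carol, Omar, Pia.
Every vertex is now reached.

Carol, Dave, Eve, Grace, Judy, Karl, Liam, Mona, Nora, Omar, Pia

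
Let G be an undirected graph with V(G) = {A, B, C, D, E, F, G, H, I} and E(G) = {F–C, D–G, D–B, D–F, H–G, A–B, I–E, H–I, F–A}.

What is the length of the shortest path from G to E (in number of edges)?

Distance 0: G.
Distance 1: D, H.
Distance 2: B, F, I.
Distance 3: A, C, E — contains E.

3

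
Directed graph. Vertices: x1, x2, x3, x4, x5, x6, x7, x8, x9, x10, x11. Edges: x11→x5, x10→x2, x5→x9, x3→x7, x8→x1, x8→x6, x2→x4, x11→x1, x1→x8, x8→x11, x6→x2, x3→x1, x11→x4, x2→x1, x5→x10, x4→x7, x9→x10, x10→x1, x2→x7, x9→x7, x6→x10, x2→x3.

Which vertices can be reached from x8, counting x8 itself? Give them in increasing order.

Start at x8.
Its neighbours: x1, x6, x11.
Then their neighbours: x2, x4, x5, x10.
Then next layer: x3, x7, x9.
Every vertex is now reached.

x1, x2, x3, x4, x5, x6, x7, x8, x9, x10, x11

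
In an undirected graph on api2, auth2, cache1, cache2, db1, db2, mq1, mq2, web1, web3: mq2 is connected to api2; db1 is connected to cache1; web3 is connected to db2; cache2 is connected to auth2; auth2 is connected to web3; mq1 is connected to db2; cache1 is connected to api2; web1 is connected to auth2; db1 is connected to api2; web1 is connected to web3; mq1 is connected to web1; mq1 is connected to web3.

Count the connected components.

2

From api2: component {api2, cache1, db1, mq2}.
From auth2: component {auth2, cache2, db2, mq1, web1, web3}.
That's 2 components.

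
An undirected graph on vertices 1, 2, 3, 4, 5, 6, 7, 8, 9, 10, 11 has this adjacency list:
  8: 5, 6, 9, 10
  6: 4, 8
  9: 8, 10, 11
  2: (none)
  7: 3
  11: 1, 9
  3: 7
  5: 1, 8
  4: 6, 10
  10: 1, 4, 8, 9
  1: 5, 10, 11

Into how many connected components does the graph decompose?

From 1: component {1, 4, 5, 6, 8, 9, 10, 11}.
From 2: component {2}.
From 3: component {3, 7}.
That's 3 components.

3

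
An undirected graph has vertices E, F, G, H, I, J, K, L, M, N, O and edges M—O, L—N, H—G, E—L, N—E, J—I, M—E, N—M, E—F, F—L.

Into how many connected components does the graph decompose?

From E: component {E, F, L, M, N, O}.
From G: component {G, H}.
From I: component {I, J}.
From K: component {K}.
That's 4 components.

4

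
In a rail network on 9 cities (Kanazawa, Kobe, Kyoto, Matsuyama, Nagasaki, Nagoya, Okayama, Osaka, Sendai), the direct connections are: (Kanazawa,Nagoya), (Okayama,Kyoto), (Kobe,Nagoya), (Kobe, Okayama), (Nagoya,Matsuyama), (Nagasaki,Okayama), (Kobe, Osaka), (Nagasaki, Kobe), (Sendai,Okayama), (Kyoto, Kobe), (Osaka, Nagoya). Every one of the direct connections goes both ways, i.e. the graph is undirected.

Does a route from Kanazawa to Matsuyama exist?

Explore from Kanazawa.
Distance 1: reach Nagoya.
Distance 2: reach Kobe, Matsuyama, Osaka.
Found Matsuyama.

Yes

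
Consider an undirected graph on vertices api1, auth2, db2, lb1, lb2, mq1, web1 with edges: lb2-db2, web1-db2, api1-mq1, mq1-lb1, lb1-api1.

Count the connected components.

From api1: component {api1, lb1, mq1}.
From auth2: component {auth2}.
From db2: component {db2, lb2, web1}.
That's 3 components.

3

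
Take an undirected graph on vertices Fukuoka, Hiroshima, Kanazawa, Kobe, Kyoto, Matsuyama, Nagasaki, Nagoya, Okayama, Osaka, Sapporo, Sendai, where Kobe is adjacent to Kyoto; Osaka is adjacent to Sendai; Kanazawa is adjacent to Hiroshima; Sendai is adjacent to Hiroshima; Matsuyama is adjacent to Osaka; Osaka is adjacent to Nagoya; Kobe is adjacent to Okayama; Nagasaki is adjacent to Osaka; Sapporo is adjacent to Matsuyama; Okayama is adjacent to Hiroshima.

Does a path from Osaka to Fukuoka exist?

Explore from Osaka.
Distance 1: reach Matsuyama, Nagasaki, Nagoya, Sendai.
Distance 2: reach Hiroshima, Sapporo.
Distance 3: reach Kanazawa, Okayama.
Distance 4: reach Kobe.
Distance 5: reach Kyoto.
The search is exhausted without reaching Fukuoka; it lies in a different component.

No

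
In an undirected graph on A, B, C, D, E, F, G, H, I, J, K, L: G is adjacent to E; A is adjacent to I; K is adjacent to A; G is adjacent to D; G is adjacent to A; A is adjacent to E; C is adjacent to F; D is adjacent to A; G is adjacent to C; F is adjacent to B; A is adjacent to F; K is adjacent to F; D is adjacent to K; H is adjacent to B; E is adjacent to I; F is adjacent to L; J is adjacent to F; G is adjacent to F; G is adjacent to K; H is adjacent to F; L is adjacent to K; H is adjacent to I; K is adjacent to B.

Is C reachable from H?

Yes

Explore from H.
Distance 1: reach B, F, I.
Distance 2: reach A, C, E, G, J, K, L.
Found C.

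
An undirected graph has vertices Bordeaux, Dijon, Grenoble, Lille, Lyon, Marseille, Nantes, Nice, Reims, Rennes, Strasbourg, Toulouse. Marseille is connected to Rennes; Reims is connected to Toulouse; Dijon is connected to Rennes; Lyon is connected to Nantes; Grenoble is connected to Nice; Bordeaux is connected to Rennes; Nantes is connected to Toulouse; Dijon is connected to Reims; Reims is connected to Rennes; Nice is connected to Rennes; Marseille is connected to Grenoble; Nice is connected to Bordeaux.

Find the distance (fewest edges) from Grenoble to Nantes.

Distance 0: Grenoble.
Distance 1: Marseille, Nice.
Distance 2: Bordeaux, Rennes.
Distance 3: Dijon, Reims.
Distance 4: Toulouse.
Distance 5: Nantes — contains Nantes.

5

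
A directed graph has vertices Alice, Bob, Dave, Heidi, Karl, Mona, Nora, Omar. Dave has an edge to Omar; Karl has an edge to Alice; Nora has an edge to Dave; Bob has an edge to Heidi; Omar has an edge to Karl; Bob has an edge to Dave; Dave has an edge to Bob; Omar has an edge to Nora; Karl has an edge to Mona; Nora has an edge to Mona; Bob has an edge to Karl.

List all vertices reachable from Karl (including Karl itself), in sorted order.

Alice, Karl, Mona

Start at Karl.
Its neighbours: Alice, Mona.
Nothing further is reachable.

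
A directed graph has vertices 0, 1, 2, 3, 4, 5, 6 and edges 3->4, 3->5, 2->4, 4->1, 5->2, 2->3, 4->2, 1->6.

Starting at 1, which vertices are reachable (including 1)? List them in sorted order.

1, 6

Start at 1.
Its neighbours: 6.
Nothing further is reachable.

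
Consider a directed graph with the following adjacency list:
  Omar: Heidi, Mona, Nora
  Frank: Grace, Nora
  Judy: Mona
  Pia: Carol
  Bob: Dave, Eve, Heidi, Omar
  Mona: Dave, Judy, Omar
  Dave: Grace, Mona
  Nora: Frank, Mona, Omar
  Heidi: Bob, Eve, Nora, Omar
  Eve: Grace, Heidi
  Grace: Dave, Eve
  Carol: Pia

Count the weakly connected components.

From Bob: component {Bob, Dave, Eve, Frank, Grace, Heidi, Judy, Mona, Nora, Omar}.
From Carol: component {Carol, Pia}.
That's 2 components.

2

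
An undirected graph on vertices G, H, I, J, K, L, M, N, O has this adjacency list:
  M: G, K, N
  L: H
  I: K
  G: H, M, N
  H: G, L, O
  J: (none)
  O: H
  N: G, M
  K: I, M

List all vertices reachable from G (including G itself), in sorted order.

Start at G.
Its neighbours: H, M, N.
Then their neighbours: K, L, O.
Then next layer: I.
Nothing further is reachable.

G, H, I, K, L, M, N, O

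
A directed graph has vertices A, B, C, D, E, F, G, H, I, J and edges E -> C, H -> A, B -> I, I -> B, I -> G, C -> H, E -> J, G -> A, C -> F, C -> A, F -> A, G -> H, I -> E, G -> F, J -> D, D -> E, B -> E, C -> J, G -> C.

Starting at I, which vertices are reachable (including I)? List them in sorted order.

Start at I.
Its neighbours: B, E, G.
Then their neighbours: A, C, F, H, J.
Then next layer: D.
Every vertex is now reached.

A, B, C, D, E, F, G, H, I, J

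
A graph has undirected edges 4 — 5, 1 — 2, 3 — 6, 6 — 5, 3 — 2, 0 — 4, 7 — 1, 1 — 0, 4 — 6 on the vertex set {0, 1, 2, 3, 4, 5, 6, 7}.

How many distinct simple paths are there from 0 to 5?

0–1–2–3–6–4–5
0–1–2–3–6–5
0–4–5
0–4–6–5

4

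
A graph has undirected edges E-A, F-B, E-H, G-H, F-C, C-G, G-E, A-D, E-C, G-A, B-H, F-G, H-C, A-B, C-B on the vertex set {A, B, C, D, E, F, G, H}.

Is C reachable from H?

Yes

Explore from H.
Distance 1: reach B, C, E, G.
Found C.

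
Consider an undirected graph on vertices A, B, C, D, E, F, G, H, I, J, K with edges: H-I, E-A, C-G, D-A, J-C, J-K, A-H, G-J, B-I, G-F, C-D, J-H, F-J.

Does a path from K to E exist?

Explore from K.
Distance 1: reach J.
Distance 2: reach C, F, G, H.
Distance 3: reach A, D, I.
Distance 4: reach B, E.
Found E.

Yes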